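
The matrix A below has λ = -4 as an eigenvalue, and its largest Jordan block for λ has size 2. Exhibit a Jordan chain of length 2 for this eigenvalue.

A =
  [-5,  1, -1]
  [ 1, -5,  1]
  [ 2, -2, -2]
A Jordan chain for λ = -4 of length 2:
v_1 = (-1, 1, 2)ᵀ
v_2 = (1, 0, 0)ᵀ

Let N = A − (-4)·I. We want v_2 with N^2 v_2 = 0 but N^1 v_2 ≠ 0; then v_{j-1} := N · v_j for j = 2, …, 2.

Pick v_2 = (1, 0, 0)ᵀ.
Then v_1 = N · v_2 = (-1, 1, 2)ᵀ.

Sanity check: (A − (-4)·I) v_1 = (0, 0, 0)ᵀ = 0. ✓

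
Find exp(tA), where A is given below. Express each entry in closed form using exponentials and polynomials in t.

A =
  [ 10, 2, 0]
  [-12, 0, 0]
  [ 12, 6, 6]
e^{tA} =
  [3*exp(6*t) - 2*exp(4*t), exp(6*t) - exp(4*t), 0]
  [-6*exp(6*t) + 6*exp(4*t), -2*exp(6*t) + 3*exp(4*t), 0]
  [6*exp(6*t) - 6*exp(4*t), 3*exp(6*t) - 3*exp(4*t), exp(6*t)]

Strategy: write A = P · J · P⁻¹ where J is a Jordan canonical form, so e^{tA} = P · e^{tJ} · P⁻¹, and e^{tJ} can be computed block-by-block.

A has Jordan form
J =
  [4, 0, 0]
  [0, 6, 0]
  [0, 0, 6]
(up to reordering of blocks).

Per-block formulas:
  For a 1×1 block at λ = 6: exp(t · [6]) = [e^(6t)].
  For a 1×1 block at λ = 4: exp(t · [4]) = [e^(4t)].

After assembling e^{tJ} and conjugating by P, we get:

e^{tA} =
  [3*exp(6*t) - 2*exp(4*t), exp(6*t) - exp(4*t), 0]
  [-6*exp(6*t) + 6*exp(4*t), -2*exp(6*t) + 3*exp(4*t), 0]
  [6*exp(6*t) - 6*exp(4*t), 3*exp(6*t) - 3*exp(4*t), exp(6*t)]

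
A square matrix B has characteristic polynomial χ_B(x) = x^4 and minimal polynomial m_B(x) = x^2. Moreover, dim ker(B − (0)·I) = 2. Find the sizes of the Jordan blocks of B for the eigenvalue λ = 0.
Block sizes for λ = 0: [2, 2]

Step 1 — from the characteristic polynomial, algebraic multiplicity of λ = 0 is 4. From dim ker(B − (0)·I) = 2, there are exactly 2 Jordan blocks for λ = 0.
Step 2 — from the minimal polynomial, the factor (x − 0)^2 tells us the largest block for λ = 0 has size 2.
Step 3 — with total size 4, 2 blocks, and largest block 2, the block sizes (in nonincreasing order) are [2, 2].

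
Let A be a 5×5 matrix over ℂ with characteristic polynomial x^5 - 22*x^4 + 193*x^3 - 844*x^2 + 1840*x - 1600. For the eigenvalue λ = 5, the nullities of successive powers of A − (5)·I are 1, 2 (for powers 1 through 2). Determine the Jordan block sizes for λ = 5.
Block sizes for λ = 5: [2]

From the dimensions of kernels of powers, the number of Jordan blocks of size at least j is d_j − d_{j−1} where d_j = dim ker(N^j) (with d_0 = 0). Computing the differences gives [1, 1].
The number of blocks of size exactly k is (#blocks of size ≥ k) − (#blocks of size ≥ k + 1), so the partition is: 1 block(s) of size 2.
In nonincreasing order the block sizes are [2].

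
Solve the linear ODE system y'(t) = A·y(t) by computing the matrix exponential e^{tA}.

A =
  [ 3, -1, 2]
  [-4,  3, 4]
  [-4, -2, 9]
e^{tA} =
  [-2*t*exp(5*t) + exp(5*t), -t*exp(5*t), 2*t*exp(5*t)]
  [-4*t*exp(5*t), -2*t*exp(5*t) + exp(5*t), 4*t*exp(5*t)]
  [-4*t*exp(5*t), -2*t*exp(5*t), 4*t*exp(5*t) + exp(5*t)]

Strategy: write A = P · J · P⁻¹ where J is a Jordan canonical form, so e^{tA} = P · e^{tJ} · P⁻¹, and e^{tJ} can be computed block-by-block.

A has Jordan form
J =
  [5, 1, 0]
  [0, 5, 0]
  [0, 0, 5]
(up to reordering of blocks).

Per-block formulas:
  For a 1×1 block at λ = 5: exp(t · [5]) = [e^(5t)].
  For a 2×2 Jordan block J_2(5): exp(t · J_2(5)) = e^(5t)·(I + t·N), where N is the 2×2 nilpotent shift.

After assembling e^{tJ} and conjugating by P, we get:

e^{tA} =
  [-2*t*exp(5*t) + exp(5*t), -t*exp(5*t), 2*t*exp(5*t)]
  [-4*t*exp(5*t), -2*t*exp(5*t) + exp(5*t), 4*t*exp(5*t)]
  [-4*t*exp(5*t), -2*t*exp(5*t), 4*t*exp(5*t) + exp(5*t)]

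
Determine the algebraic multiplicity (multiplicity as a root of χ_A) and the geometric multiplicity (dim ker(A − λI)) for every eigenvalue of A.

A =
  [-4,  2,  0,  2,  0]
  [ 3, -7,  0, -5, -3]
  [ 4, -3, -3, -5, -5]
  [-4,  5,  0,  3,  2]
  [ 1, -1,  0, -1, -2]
λ = -3: alg = 3, geom = 2; λ = -2: alg = 2, geom = 1

Step 1 — factor the characteristic polynomial to read off the algebraic multiplicities:
  χ_A(x) = (x + 2)^2*(x + 3)^3

Step 2 — compute geometric multiplicities via the rank-nullity identity g(λ) = n − rank(A − λI):
  rank(A − (-3)·I) = 3, so dim ker(A − (-3)·I) = n − 3 = 2
  rank(A − (-2)·I) = 4, so dim ker(A − (-2)·I) = n − 4 = 1

Summary:
  λ = -3: algebraic multiplicity = 3, geometric multiplicity = 2
  λ = -2: algebraic multiplicity = 2, geometric multiplicity = 1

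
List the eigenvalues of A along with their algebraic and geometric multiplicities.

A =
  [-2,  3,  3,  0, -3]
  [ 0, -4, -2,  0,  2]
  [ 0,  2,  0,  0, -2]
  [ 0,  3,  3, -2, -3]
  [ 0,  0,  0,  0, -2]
λ = -2: alg = 5, geom = 4

Step 1 — factor the characteristic polynomial to read off the algebraic multiplicities:
  χ_A(x) = (x + 2)^5

Step 2 — compute geometric multiplicities via the rank-nullity identity g(λ) = n − rank(A − λI):
  rank(A − (-2)·I) = 1, so dim ker(A − (-2)·I) = n − 1 = 4

Summary:
  λ = -2: algebraic multiplicity = 5, geometric multiplicity = 4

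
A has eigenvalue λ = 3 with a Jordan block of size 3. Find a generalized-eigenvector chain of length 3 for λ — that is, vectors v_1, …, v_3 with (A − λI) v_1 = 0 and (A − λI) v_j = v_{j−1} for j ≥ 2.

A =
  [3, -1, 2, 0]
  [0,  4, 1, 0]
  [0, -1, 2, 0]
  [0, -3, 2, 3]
A Jordan chain for λ = 3 of length 3:
v_1 = (-3, 0, 0, -5)ᵀ
v_2 = (-1, 1, -1, -3)ᵀ
v_3 = (0, 1, 0, 0)ᵀ

Let N = A − (3)·I. We want v_3 with N^3 v_3 = 0 but N^2 v_3 ≠ 0; then v_{j-1} := N · v_j for j = 3, …, 2.

Pick v_3 = (0, 1, 0, 0)ᵀ.
Then v_2 = N · v_3 = (-1, 1, -1, -3)ᵀ.
Then v_1 = N · v_2 = (-3, 0, 0, -5)ᵀ.

Sanity check: (A − (3)·I) v_1 = (0, 0, 0, 0)ᵀ = 0. ✓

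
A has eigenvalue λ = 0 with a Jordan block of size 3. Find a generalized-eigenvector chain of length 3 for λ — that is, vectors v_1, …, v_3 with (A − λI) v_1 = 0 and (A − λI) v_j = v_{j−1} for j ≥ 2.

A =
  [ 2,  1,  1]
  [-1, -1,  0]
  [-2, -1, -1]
A Jordan chain for λ = 0 of length 3:
v_1 = (1, -1, -1)ᵀ
v_2 = (2, -1, -2)ᵀ
v_3 = (1, 0, 0)ᵀ

Let N = A − (0)·I. We want v_3 with N^3 v_3 = 0 but N^2 v_3 ≠ 0; then v_{j-1} := N · v_j for j = 3, …, 2.

Pick v_3 = (1, 0, 0)ᵀ.
Then v_2 = N · v_3 = (2, -1, -2)ᵀ.
Then v_1 = N · v_2 = (1, -1, -1)ᵀ.

Sanity check: (A − (0)·I) v_1 = (0, 0, 0)ᵀ = 0. ✓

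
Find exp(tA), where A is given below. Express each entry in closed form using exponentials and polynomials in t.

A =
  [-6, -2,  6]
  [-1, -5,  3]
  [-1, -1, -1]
e^{tA} =
  [-2*t*exp(-4*t) + exp(-4*t), -2*t*exp(-4*t), 6*t*exp(-4*t)]
  [-t*exp(-4*t), -t*exp(-4*t) + exp(-4*t), 3*t*exp(-4*t)]
  [-t*exp(-4*t), -t*exp(-4*t), 3*t*exp(-4*t) + exp(-4*t)]

Strategy: write A = P · J · P⁻¹ where J is a Jordan canonical form, so e^{tA} = P · e^{tJ} · P⁻¹, and e^{tJ} can be computed block-by-block.

A has Jordan form
J =
  [-4,  1,  0]
  [ 0, -4,  0]
  [ 0,  0, -4]
(up to reordering of blocks).

Per-block formulas:
  For a 1×1 block at λ = -4: exp(t · [-4]) = [e^(-4t)].
  For a 2×2 Jordan block J_2(-4): exp(t · J_2(-4)) = e^(-4t)·(I + t·N), where N is the 2×2 nilpotent shift.

After assembling e^{tJ} and conjugating by P, we get:

e^{tA} =
  [-2*t*exp(-4*t) + exp(-4*t), -2*t*exp(-4*t), 6*t*exp(-4*t)]
  [-t*exp(-4*t), -t*exp(-4*t) + exp(-4*t), 3*t*exp(-4*t)]
  [-t*exp(-4*t), -t*exp(-4*t), 3*t*exp(-4*t) + exp(-4*t)]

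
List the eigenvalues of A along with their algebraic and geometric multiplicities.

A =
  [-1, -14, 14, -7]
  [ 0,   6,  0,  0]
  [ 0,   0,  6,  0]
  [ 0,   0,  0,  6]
λ = -1: alg = 1, geom = 1; λ = 6: alg = 3, geom = 3

Step 1 — factor the characteristic polynomial to read off the algebraic multiplicities:
  χ_A(x) = (x - 6)^3*(x + 1)

Step 2 — compute geometric multiplicities via the rank-nullity identity g(λ) = n − rank(A − λI):
  rank(A − (-1)·I) = 3, so dim ker(A − (-1)·I) = n − 3 = 1
  rank(A − (6)·I) = 1, so dim ker(A − (6)·I) = n − 1 = 3

Summary:
  λ = -1: algebraic multiplicity = 1, geometric multiplicity = 1
  λ = 6: algebraic multiplicity = 3, geometric multiplicity = 3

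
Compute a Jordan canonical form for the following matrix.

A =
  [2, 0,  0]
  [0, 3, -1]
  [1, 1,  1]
J_3(2)

The characteristic polynomial is
  det(x·I − A) = x^3 - 6*x^2 + 12*x - 8 = (x - 2)^3

Eigenvalues and multiplicities (the geometric multiplicity of λ is n − rank(A − λI), which equals the number of Jordan blocks for λ):
  λ = 2: algebraic multiplicity = 3, geometric multiplicity = 1

Determining the block sizes for each eigenvalue:
  λ = 2: one block (gm = 1), so the single block has size am = 3 → block sizes [3]

Assembling the blocks gives a Jordan form
J =
  [2, 1, 0]
  [0, 2, 1]
  [0, 0, 2]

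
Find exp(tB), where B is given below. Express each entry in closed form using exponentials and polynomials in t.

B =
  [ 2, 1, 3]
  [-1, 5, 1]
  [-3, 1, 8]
e^{tB} =
  [-t^2*exp(5*t)/2 - 3*t*exp(5*t) + exp(5*t), t*exp(5*t), t^2*exp(5*t)/2 + 3*t*exp(5*t)]
  [-t*exp(5*t), exp(5*t), t*exp(5*t)]
  [-t^2*exp(5*t)/2 - 3*t*exp(5*t), t*exp(5*t), t^2*exp(5*t)/2 + 3*t*exp(5*t) + exp(5*t)]

Strategy: write B = P · J · P⁻¹ where J is a Jordan canonical form, so e^{tB} = P · e^{tJ} · P⁻¹, and e^{tJ} can be computed block-by-block.

B has Jordan form
J =
  [5, 1, 0]
  [0, 5, 1]
  [0, 0, 5]
(up to reordering of blocks).

Per-block formulas:
  For a 3×3 Jordan block J_3(5): exp(t · J_3(5)) = e^(5t)·(I + t·N + (t^2/2)·N^2), where N is the 3×3 nilpotent shift.

After assembling e^{tJ} and conjugating by P, we get:

e^{tB} =
  [-t^2*exp(5*t)/2 - 3*t*exp(5*t) + exp(5*t), t*exp(5*t), t^2*exp(5*t)/2 + 3*t*exp(5*t)]
  [-t*exp(5*t), exp(5*t), t*exp(5*t)]
  [-t^2*exp(5*t)/2 - 3*t*exp(5*t), t*exp(5*t), t^2*exp(5*t)/2 + 3*t*exp(5*t) + exp(5*t)]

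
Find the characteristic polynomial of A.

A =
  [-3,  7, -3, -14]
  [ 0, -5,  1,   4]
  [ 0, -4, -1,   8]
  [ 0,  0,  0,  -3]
x^4 + 12*x^3 + 54*x^2 + 108*x + 81

Expanding det(x·I − A) (e.g. by cofactor expansion or by noting that A is similar to its Jordan form J, which has the same characteristic polynomial as A) gives
  χ_A(x) = x^4 + 12*x^3 + 54*x^2 + 108*x + 81
which factors as (x + 3)^4. The eigenvalues (with algebraic multiplicities) are λ = -3 with multiplicity 4.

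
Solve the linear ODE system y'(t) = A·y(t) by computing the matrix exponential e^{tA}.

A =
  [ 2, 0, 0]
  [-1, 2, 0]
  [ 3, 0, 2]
e^{tA} =
  [exp(2*t), 0, 0]
  [-t*exp(2*t), exp(2*t), 0]
  [3*t*exp(2*t), 0, exp(2*t)]

Strategy: write A = P · J · P⁻¹ where J is a Jordan canonical form, so e^{tA} = P · e^{tJ} · P⁻¹, and e^{tJ} can be computed block-by-block.

A has Jordan form
J =
  [2, 1, 0]
  [0, 2, 0]
  [0, 0, 2]
(up to reordering of blocks).

Per-block formulas:
  For a 2×2 Jordan block J_2(2): exp(t · J_2(2)) = e^(2t)·(I + t·N), where N is the 2×2 nilpotent shift.
  For a 1×1 block at λ = 2: exp(t · [2]) = [e^(2t)].

After assembling e^{tJ} and conjugating by P, we get:

e^{tA} =
  [exp(2*t), 0, 0]
  [-t*exp(2*t), exp(2*t), 0]
  [3*t*exp(2*t), 0, exp(2*t)]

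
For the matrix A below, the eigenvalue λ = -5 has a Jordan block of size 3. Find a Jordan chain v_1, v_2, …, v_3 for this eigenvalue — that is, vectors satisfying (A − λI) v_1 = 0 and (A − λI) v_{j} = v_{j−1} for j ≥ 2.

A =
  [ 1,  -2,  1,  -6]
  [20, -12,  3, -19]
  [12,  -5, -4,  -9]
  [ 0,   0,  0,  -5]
A Jordan chain for λ = -5 of length 3:
v_1 = (8, 16, -16, 0)ᵀ
v_2 = (6, 20, 12, 0)ᵀ
v_3 = (1, 0, 0, 0)ᵀ

Let N = A − (-5)·I. We want v_3 with N^3 v_3 = 0 but N^2 v_3 ≠ 0; then v_{j-1} := N · v_j for j = 3, …, 2.

Pick v_3 = (1, 0, 0, 0)ᵀ.
Then v_2 = N · v_3 = (6, 20, 12, 0)ᵀ.
Then v_1 = N · v_2 = (8, 16, -16, 0)ᵀ.

Sanity check: (A − (-5)·I) v_1 = (0, 0, 0, 0)ᵀ = 0. ✓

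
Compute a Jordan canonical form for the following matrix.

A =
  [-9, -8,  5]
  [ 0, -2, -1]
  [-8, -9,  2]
J_3(-3)

The characteristic polynomial is
  det(x·I − A) = x^3 + 9*x^2 + 27*x + 27 = (x + 3)^3

Eigenvalues and multiplicities (the geometric multiplicity of λ is n − rank(A − λI), which equals the number of Jordan blocks for λ):
  λ = -3: algebraic multiplicity = 3, geometric multiplicity = 1

Determining the block sizes for each eigenvalue:
  λ = -3: one block (gm = 1), so the single block has size am = 3 → block sizes [3]

Assembling the blocks gives a Jordan form
J =
  [-3,  1,  0]
  [ 0, -3,  1]
  [ 0,  0, -3]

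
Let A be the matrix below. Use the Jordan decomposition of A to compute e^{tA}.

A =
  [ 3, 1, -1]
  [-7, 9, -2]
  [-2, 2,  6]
e^{tA} =
  [2*t^2*exp(6*t) - 3*t*exp(6*t) + exp(6*t), -t^2*exp(6*t) + t*exp(6*t), t^2*exp(6*t)/2 - t*exp(6*t)]
  [2*t^2*exp(6*t) - 7*t*exp(6*t), -t^2*exp(6*t) + 3*t*exp(6*t) + exp(6*t), t^2*exp(6*t)/2 - 2*t*exp(6*t)]
  [-4*t^2*exp(6*t) - 2*t*exp(6*t), 2*t^2*exp(6*t) + 2*t*exp(6*t), -t^2*exp(6*t) + exp(6*t)]

Strategy: write A = P · J · P⁻¹ where J is a Jordan canonical form, so e^{tA} = P · e^{tJ} · P⁻¹, and e^{tJ} can be computed block-by-block.

A has Jordan form
J =
  [6, 1, 0]
  [0, 6, 1]
  [0, 0, 6]
(up to reordering of blocks).

Per-block formulas:
  For a 3×3 Jordan block J_3(6): exp(t · J_3(6)) = e^(6t)·(I + t·N + (t^2/2)·N^2), where N is the 3×3 nilpotent shift.

After assembling e^{tJ} and conjugating by P, we get:

e^{tA} =
  [2*t^2*exp(6*t) - 3*t*exp(6*t) + exp(6*t), -t^2*exp(6*t) + t*exp(6*t), t^2*exp(6*t)/2 - t*exp(6*t)]
  [2*t^2*exp(6*t) - 7*t*exp(6*t), -t^2*exp(6*t) + 3*t*exp(6*t) + exp(6*t), t^2*exp(6*t)/2 - 2*t*exp(6*t)]
  [-4*t^2*exp(6*t) - 2*t*exp(6*t), 2*t^2*exp(6*t) + 2*t*exp(6*t), -t^2*exp(6*t) + exp(6*t)]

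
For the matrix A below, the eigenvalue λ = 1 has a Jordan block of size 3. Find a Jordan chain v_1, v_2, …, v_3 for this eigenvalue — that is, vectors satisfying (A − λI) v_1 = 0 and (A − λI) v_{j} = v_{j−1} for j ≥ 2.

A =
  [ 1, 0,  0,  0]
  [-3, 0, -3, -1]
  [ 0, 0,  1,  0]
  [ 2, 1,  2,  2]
A Jordan chain for λ = 1 of length 3:
v_1 = (0, 1, 0, -1)ᵀ
v_2 = (0, -3, 0, 2)ᵀ
v_3 = (1, 0, 0, 0)ᵀ

Let N = A − (1)·I. We want v_3 with N^3 v_3 = 0 but N^2 v_3 ≠ 0; then v_{j-1} := N · v_j for j = 3, …, 2.

Pick v_3 = (1, 0, 0, 0)ᵀ.
Then v_2 = N · v_3 = (0, -3, 0, 2)ᵀ.
Then v_1 = N · v_2 = (0, 1, 0, -1)ᵀ.

Sanity check: (A − (1)·I) v_1 = (0, 0, 0, 0)ᵀ = 0. ✓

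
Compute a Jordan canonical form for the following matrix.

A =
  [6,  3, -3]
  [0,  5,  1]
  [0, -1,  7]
J_2(6) ⊕ J_1(6)

The characteristic polynomial is
  det(x·I − A) = x^3 - 18*x^2 + 108*x - 216 = (x - 6)^3

Eigenvalues and multiplicities (the geometric multiplicity of λ is n − rank(A − λI), which equals the number of Jordan blocks for λ):
  λ = 6: algebraic multiplicity = 3, geometric multiplicity = 2

Determining the block sizes for each eigenvalue:
  λ = 6: 2 blocks summing to 3 forces exactly one block of size 2 and the rest size 1 → block sizes [2, 1]

Assembling the blocks gives a Jordan form
J =
  [6, 1, 0]
  [0, 6, 0]
  [0, 0, 6]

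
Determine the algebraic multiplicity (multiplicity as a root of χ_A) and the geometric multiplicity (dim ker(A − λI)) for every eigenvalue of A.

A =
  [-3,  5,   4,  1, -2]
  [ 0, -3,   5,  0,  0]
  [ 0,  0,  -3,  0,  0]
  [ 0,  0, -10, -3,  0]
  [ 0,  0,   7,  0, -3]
λ = -3: alg = 5, geom = 3

Step 1 — factor the characteristic polynomial to read off the algebraic multiplicities:
  χ_A(x) = (x + 3)^5

Step 2 — compute geometric multiplicities via the rank-nullity identity g(λ) = n − rank(A − λI):
  rank(A − (-3)·I) = 2, so dim ker(A − (-3)·I) = n − 2 = 3

Summary:
  λ = -3: algebraic multiplicity = 5, geometric multiplicity = 3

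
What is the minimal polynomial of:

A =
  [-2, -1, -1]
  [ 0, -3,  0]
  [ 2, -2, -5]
x^2 + 7*x + 12

The characteristic polynomial is χ_A(x) = (x + 3)^2*(x + 4), so the eigenvalues are known. The minimal polynomial is
  m_A(x) = Π_λ (x − λ)^{k_λ}
where k_λ is the size of the *largest* Jordan block for λ (equivalently, the smallest k with (A − λI)^k v = 0 for every generalised eigenvector v of λ).

  λ = -4: largest Jordan block has size 1, contributing (x + 4)
  λ = -3: largest Jordan block has size 1, contributing (x + 3)

So m_A(x) = (x + 3)*(x + 4) = x^2 + 7*x + 12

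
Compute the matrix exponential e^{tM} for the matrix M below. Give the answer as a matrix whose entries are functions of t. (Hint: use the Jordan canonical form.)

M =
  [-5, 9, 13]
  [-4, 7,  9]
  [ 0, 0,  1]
e^{tM} =
  [-6*t*exp(t) + exp(t), 9*t*exp(t), 3*t^2*exp(t)/2 + 13*t*exp(t)]
  [-4*t*exp(t), 6*t*exp(t) + exp(t), t^2*exp(t) + 9*t*exp(t)]
  [0, 0, exp(t)]

Strategy: write M = P · J · P⁻¹ where J is a Jordan canonical form, so e^{tM} = P · e^{tJ} · P⁻¹, and e^{tJ} can be computed block-by-block.

M has Jordan form
J =
  [1, 1, 0]
  [0, 1, 1]
  [0, 0, 1]
(up to reordering of blocks).

Per-block formulas:
  For a 3×3 Jordan block J_3(1): exp(t · J_3(1)) = e^(1t)·(I + t·N + (t^2/2)·N^2), where N is the 3×3 nilpotent shift.

After assembling e^{tJ} and conjugating by P, we get:

e^{tM} =
  [-6*t*exp(t) + exp(t), 9*t*exp(t), 3*t^2*exp(t)/2 + 13*t*exp(t)]
  [-4*t*exp(t), 6*t*exp(t) + exp(t), t^2*exp(t) + 9*t*exp(t)]
  [0, 0, exp(t)]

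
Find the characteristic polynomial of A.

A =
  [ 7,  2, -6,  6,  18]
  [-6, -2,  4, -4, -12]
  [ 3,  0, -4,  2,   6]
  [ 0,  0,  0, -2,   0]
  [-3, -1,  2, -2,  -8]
x^5 + 9*x^4 + 32*x^3 + 56*x^2 + 48*x + 16

Expanding det(x·I − A) (e.g. by cofactor expansion or by noting that A is similar to its Jordan form J, which has the same characteristic polynomial as A) gives
  χ_A(x) = x^5 + 9*x^4 + 32*x^3 + 56*x^2 + 48*x + 16
which factors as (x + 1)*(x + 2)^4. The eigenvalues (with algebraic multiplicities) are λ = -2 with multiplicity 4, λ = -1 with multiplicity 1.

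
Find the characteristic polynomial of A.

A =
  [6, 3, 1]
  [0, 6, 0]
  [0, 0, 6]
x^3 - 18*x^2 + 108*x - 216

Expanding det(x·I − A) (e.g. by cofactor expansion or by noting that A is similar to its Jordan form J, which has the same characteristic polynomial as A) gives
  χ_A(x) = x^3 - 18*x^2 + 108*x - 216
which factors as (x - 6)^3. The eigenvalues (with algebraic multiplicities) are λ = 6 with multiplicity 3.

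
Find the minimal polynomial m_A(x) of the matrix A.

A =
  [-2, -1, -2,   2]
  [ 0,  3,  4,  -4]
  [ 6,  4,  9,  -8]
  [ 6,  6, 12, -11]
x^3 + 2*x^2 - x - 2

The characteristic polynomial is χ_A(x) = (x - 1)^2*(x + 1)*(x + 2), so the eigenvalues are known. The minimal polynomial is
  m_A(x) = Π_λ (x − λ)^{k_λ}
where k_λ is the size of the *largest* Jordan block for λ (equivalently, the smallest k with (A − λI)^k v = 0 for every generalised eigenvector v of λ).

  λ = -2: largest Jordan block has size 1, contributing (x + 2)
  λ = -1: largest Jordan block has size 1, contributing (x + 1)
  λ = 1: largest Jordan block has size 1, contributing (x − 1)

So m_A(x) = (x - 1)*(x + 1)*(x + 2) = x^3 + 2*x^2 - x - 2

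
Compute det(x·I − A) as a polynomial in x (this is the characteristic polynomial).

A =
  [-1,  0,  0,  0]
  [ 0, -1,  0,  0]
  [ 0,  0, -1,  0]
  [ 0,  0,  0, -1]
x^4 + 4*x^3 + 6*x^2 + 4*x + 1

Expanding det(x·I − A) (e.g. by cofactor expansion or by noting that A is similar to its Jordan form J, which has the same characteristic polynomial as A) gives
  χ_A(x) = x^4 + 4*x^3 + 6*x^2 + 4*x + 1
which factors as (x + 1)^4. The eigenvalues (with algebraic multiplicities) are λ = -1 with multiplicity 4.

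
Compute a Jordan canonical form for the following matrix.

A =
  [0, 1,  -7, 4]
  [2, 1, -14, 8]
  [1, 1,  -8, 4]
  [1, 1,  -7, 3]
J_2(-1) ⊕ J_1(-1) ⊕ J_1(-1)

The characteristic polynomial is
  det(x·I − A) = x^4 + 4*x^3 + 6*x^2 + 4*x + 1 = (x + 1)^4

Eigenvalues and multiplicities (the geometric multiplicity of λ is n − rank(A − λI), which equals the number of Jordan blocks for λ):
  λ = -1: algebraic multiplicity = 4, geometric multiplicity = 3

Determining the block sizes for each eigenvalue:
  λ = -1: 3 blocks summing to 4 forces exactly one block of size 2 and the rest size 1 → block sizes [2, 1, 1]

Assembling the blocks gives a Jordan form
J =
  [-1,  1,  0,  0]
  [ 0, -1,  0,  0]
  [ 0,  0, -1,  0]
  [ 0,  0,  0, -1]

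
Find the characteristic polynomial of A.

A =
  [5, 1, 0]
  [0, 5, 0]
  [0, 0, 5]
x^3 - 15*x^2 + 75*x - 125

Expanding det(x·I − A) (e.g. by cofactor expansion or by noting that A is similar to its Jordan form J, which has the same characteristic polynomial as A) gives
  χ_A(x) = x^3 - 15*x^2 + 75*x - 125
which factors as (x - 5)^3. The eigenvalues (with algebraic multiplicities) are λ = 5 with multiplicity 3.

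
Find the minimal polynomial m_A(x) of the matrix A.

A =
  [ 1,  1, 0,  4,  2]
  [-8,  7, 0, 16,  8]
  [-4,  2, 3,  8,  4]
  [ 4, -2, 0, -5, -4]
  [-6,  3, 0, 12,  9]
x^2 - 6*x + 9

The characteristic polynomial is χ_A(x) = (x - 3)^5, so the eigenvalues are known. The minimal polynomial is
  m_A(x) = Π_λ (x − λ)^{k_λ}
where k_λ is the size of the *largest* Jordan block for λ (equivalently, the smallest k with (A − λI)^k v = 0 for every generalised eigenvector v of λ).

  λ = 3: largest Jordan block has size 2, contributing (x − 3)^2

So m_A(x) = (x - 3)^2 = x^2 - 6*x + 9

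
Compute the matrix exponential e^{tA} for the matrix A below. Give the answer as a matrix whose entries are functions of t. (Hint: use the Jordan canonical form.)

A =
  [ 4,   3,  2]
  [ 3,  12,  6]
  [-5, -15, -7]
e^{tA} =
  [t*exp(3*t) + exp(3*t), 3*t*exp(3*t), 2*t*exp(3*t)]
  [3*t*exp(3*t), 9*t*exp(3*t) + exp(3*t), 6*t*exp(3*t)]
  [-5*t*exp(3*t), -15*t*exp(3*t), -10*t*exp(3*t) + exp(3*t)]

Strategy: write A = P · J · P⁻¹ where J is a Jordan canonical form, so e^{tA} = P · e^{tJ} · P⁻¹, and e^{tJ} can be computed block-by-block.

A has Jordan form
J =
  [3, 1, 0]
  [0, 3, 0]
  [0, 0, 3]
(up to reordering of blocks).

Per-block formulas:
  For a 2×2 Jordan block J_2(3): exp(t · J_2(3)) = e^(3t)·(I + t·N), where N is the 2×2 nilpotent shift.
  For a 1×1 block at λ = 3: exp(t · [3]) = [e^(3t)].

After assembling e^{tJ} and conjugating by P, we get:

e^{tA} =
  [t*exp(3*t) + exp(3*t), 3*t*exp(3*t), 2*t*exp(3*t)]
  [3*t*exp(3*t), 9*t*exp(3*t) + exp(3*t), 6*t*exp(3*t)]
  [-5*t*exp(3*t), -15*t*exp(3*t), -10*t*exp(3*t) + exp(3*t)]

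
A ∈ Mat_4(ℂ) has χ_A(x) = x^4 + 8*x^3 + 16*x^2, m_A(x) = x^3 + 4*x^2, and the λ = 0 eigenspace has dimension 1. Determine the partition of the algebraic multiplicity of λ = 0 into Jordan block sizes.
Block sizes for λ = 0: [2]

Step 1 — from the characteristic polynomial, algebraic multiplicity of λ = 0 is 2. From dim ker(A − (0)·I) = 1, there are exactly 1 Jordan blocks for λ = 0.
Step 2 — from the minimal polynomial, the factor (x − 0)^2 tells us the largest block for λ = 0 has size 2.
Step 3 — with total size 2, 1 blocks, and largest block 2, the block sizes (in nonincreasing order) are [2].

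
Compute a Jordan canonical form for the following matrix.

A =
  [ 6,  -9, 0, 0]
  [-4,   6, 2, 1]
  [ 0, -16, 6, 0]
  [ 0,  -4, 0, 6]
J_3(6) ⊕ J_1(6)

The characteristic polynomial is
  det(x·I − A) = x^4 - 24*x^3 + 216*x^2 - 864*x + 1296 = (x - 6)^4

Eigenvalues and multiplicities (the geometric multiplicity of λ is n − rank(A − λI), which equals the number of Jordan blocks for λ):
  λ = 6: algebraic multiplicity = 4, geometric multiplicity = 2

Determining the block sizes for each eigenvalue:
  λ = 6: with am = 4 and gm = 2, the partition is not yet determined (e.g. several partitions of 4 into 2 parts exist). Let N = A − (6)·I. Computing rank(N^1) = 2, rank(N^2) = 1, rank(N^3) = 0; the number of blocks of size ≥ j is rank(N^{j−1}) − rank(N^j), giving [2, 1, 1]. So we have 1 block(s) of size 3, 1 block(s) of size 1 → block sizes [3, 1]

Assembling the blocks gives a Jordan form
J =
  [6, 1, 0, 0]
  [0, 6, 1, 0]
  [0, 0, 6, 0]
  [0, 0, 0, 6]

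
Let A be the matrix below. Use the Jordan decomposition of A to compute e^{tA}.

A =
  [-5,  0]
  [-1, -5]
e^{tA} =
  [exp(-5*t), 0]
  [-t*exp(-5*t), exp(-5*t)]

Strategy: write A = P · J · P⁻¹ where J is a Jordan canonical form, so e^{tA} = P · e^{tJ} · P⁻¹, and e^{tJ} can be computed block-by-block.

A has Jordan form
J =
  [-5,  1]
  [ 0, -5]
(up to reordering of blocks).

Per-block formulas:
  For a 2×2 Jordan block J_2(-5): exp(t · J_2(-5)) = e^(-5t)·(I + t·N), where N is the 2×2 nilpotent shift.

After assembling e^{tJ} and conjugating by P, we get:

e^{tA} =
  [exp(-5*t), 0]
  [-t*exp(-5*t), exp(-5*t)]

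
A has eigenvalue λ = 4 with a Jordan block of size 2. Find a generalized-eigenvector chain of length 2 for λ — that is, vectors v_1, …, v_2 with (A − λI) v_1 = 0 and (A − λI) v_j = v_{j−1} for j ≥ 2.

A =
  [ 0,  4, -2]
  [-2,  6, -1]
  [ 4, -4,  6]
A Jordan chain for λ = 4 of length 2:
v_1 = (-4, -2, 4)ᵀ
v_2 = (1, 0, 0)ᵀ

Let N = A − (4)·I. We want v_2 with N^2 v_2 = 0 but N^1 v_2 ≠ 0; then v_{j-1} := N · v_j for j = 2, …, 2.

Pick v_2 = (1, 0, 0)ᵀ.
Then v_1 = N · v_2 = (-4, -2, 4)ᵀ.

Sanity check: (A − (4)·I) v_1 = (0, 0, 0)ᵀ = 0. ✓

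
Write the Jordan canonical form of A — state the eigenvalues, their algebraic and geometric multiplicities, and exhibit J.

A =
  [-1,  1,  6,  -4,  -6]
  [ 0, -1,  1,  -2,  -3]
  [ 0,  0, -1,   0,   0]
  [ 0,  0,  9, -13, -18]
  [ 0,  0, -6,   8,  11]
J_3(-1) ⊕ J_2(-1)

The characteristic polynomial is
  det(x·I − A) = x^5 + 5*x^4 + 10*x^3 + 10*x^2 + 5*x + 1 = (x + 1)^5

Eigenvalues and multiplicities (the geometric multiplicity of λ is n − rank(A − λI), which equals the number of Jordan blocks for λ):
  λ = -1: algebraic multiplicity = 5, geometric multiplicity = 2

Determining the block sizes for each eigenvalue:
  λ = -1: with am = 5 and gm = 2, the partition is not yet determined (e.g. several partitions of 5 into 2 parts exist). Let N = A − (-1)·I. Computing rank(N^1) = 3, rank(N^2) = 1, rank(N^3) = 0; the number of blocks of size ≥ j is rank(N^{j−1}) − rank(N^j), giving [2, 2, 1]. So we have 1 block(s) of size 3, 1 block(s) of size 2 → block sizes [3, 2]

Assembling the blocks gives a Jordan form
J =
  [-1,  1,  0,  0,  0]
  [ 0, -1,  1,  0,  0]
  [ 0,  0, -1,  0,  0]
  [ 0,  0,  0, -1,  1]
  [ 0,  0,  0,  0, -1]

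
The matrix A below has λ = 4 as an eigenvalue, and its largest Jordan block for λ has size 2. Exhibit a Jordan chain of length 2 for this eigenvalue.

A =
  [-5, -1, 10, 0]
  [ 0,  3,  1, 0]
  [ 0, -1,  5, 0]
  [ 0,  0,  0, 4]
A Jordan chain for λ = 4 of length 2:
v_1 = (-1, -1, -1, 0)ᵀ
v_2 = (0, 1, 0, 0)ᵀ

Let N = A − (4)·I. We want v_2 with N^2 v_2 = 0 but N^1 v_2 ≠ 0; then v_{j-1} := N · v_j for j = 2, …, 2.

Pick v_2 = (0, 1, 0, 0)ᵀ.
Then v_1 = N · v_2 = (-1, -1, -1, 0)ᵀ.

Sanity check: (A − (4)·I) v_1 = (0, 0, 0, 0)ᵀ = 0. ✓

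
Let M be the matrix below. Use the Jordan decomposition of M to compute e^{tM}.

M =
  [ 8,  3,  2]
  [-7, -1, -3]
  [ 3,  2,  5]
e^{tM} =
  [t^2*exp(4*t)/2 + 4*t*exp(4*t) + exp(4*t), t^2*exp(4*t)/2 + 3*t*exp(4*t), t^2*exp(4*t)/2 + 2*t*exp(4*t)]
  [-t^2*exp(4*t) - 7*t*exp(4*t), -t^2*exp(4*t) - 5*t*exp(4*t) + exp(4*t), -t^2*exp(4*t) - 3*t*exp(4*t)]
  [t^2*exp(4*t)/2 + 3*t*exp(4*t), t^2*exp(4*t)/2 + 2*t*exp(4*t), t^2*exp(4*t)/2 + t*exp(4*t) + exp(4*t)]

Strategy: write M = P · J · P⁻¹ where J is a Jordan canonical form, so e^{tM} = P · e^{tJ} · P⁻¹, and e^{tJ} can be computed block-by-block.

M has Jordan form
J =
  [4, 1, 0]
  [0, 4, 1]
  [0, 0, 4]
(up to reordering of blocks).

Per-block formulas:
  For a 3×3 Jordan block J_3(4): exp(t · J_3(4)) = e^(4t)·(I + t·N + (t^2/2)·N^2), where N is the 3×3 nilpotent shift.

After assembling e^{tJ} and conjugating by P, we get:

e^{tM} =
  [t^2*exp(4*t)/2 + 4*t*exp(4*t) + exp(4*t), t^2*exp(4*t)/2 + 3*t*exp(4*t), t^2*exp(4*t)/2 + 2*t*exp(4*t)]
  [-t^2*exp(4*t) - 7*t*exp(4*t), -t^2*exp(4*t) - 5*t*exp(4*t) + exp(4*t), -t^2*exp(4*t) - 3*t*exp(4*t)]
  [t^2*exp(4*t)/2 + 3*t*exp(4*t), t^2*exp(4*t)/2 + 2*t*exp(4*t), t^2*exp(4*t)/2 + t*exp(4*t) + exp(4*t)]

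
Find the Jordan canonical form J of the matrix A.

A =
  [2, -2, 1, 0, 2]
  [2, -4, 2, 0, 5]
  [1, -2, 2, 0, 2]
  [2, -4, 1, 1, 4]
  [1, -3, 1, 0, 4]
J_3(1) ⊕ J_2(1)

The characteristic polynomial is
  det(x·I − A) = x^5 - 5*x^4 + 10*x^3 - 10*x^2 + 5*x - 1 = (x - 1)^5

Eigenvalues and multiplicities (the geometric multiplicity of λ is n − rank(A − λI), which equals the number of Jordan blocks for λ):
  λ = 1: algebraic multiplicity = 5, geometric multiplicity = 2

Determining the block sizes for each eigenvalue:
  λ = 1: with am = 5 and gm = 2, the partition is not yet determined (e.g. several partitions of 5 into 2 parts exist). Let N = A − (1)·I. Computing rank(N^1) = 3, rank(N^2) = 1, rank(N^3) = 0; the number of blocks of size ≥ j is rank(N^{j−1}) − rank(N^j), giving [2, 2, 1]. So we have 1 block(s) of size 3, 1 block(s) of size 2 → block sizes [3, 2]

Assembling the blocks gives a Jordan form
J =
  [1, 1, 0, 0, 0]
  [0, 1, 1, 0, 0]
  [0, 0, 1, 0, 0]
  [0, 0, 0, 1, 1]
  [0, 0, 0, 0, 1]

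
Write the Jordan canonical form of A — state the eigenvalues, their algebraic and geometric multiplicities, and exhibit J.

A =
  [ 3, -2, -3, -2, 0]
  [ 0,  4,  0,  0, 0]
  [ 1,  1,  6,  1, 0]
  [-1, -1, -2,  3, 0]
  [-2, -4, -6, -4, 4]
J_3(4) ⊕ J_1(4) ⊕ J_1(4)

The characteristic polynomial is
  det(x·I − A) = x^5 - 20*x^4 + 160*x^3 - 640*x^2 + 1280*x - 1024 = (x - 4)^5

Eigenvalues and multiplicities (the geometric multiplicity of λ is n − rank(A − λI), which equals the number of Jordan blocks for λ):
  λ = 4: algebraic multiplicity = 5, geometric multiplicity = 3

Determining the block sizes for each eigenvalue:
  λ = 4: with am = 5 and gm = 3, the partition is not yet determined (e.g. several partitions of 5 into 3 parts exist). Let N = A − (4)·I. Computing rank(N^1) = 2, rank(N^2) = 1, rank(N^3) = 0; the number of blocks of size ≥ j is rank(N^{j−1}) − rank(N^j), giving [3, 1, 1]. So we have 1 block(s) of size 3, 2 block(s) of size 1 → block sizes [3, 1, 1]

Assembling the blocks gives a Jordan form
J =
  [4, 1, 0, 0, 0]
  [0, 4, 1, 0, 0]
  [0, 0, 4, 0, 0]
  [0, 0, 0, 4, 0]
  [0, 0, 0, 0, 4]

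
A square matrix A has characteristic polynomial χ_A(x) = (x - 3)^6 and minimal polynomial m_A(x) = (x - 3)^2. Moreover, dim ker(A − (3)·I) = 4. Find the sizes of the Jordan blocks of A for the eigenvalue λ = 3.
Block sizes for λ = 3: [2, 2, 1, 1]

Step 1 — from the characteristic polynomial, algebraic multiplicity of λ = 3 is 6. From dim ker(A − (3)·I) = 4, there are exactly 4 Jordan blocks for λ = 3.
Step 2 — from the minimal polynomial, the factor (x − 3)^2 tells us the largest block for λ = 3 has size 2.
Step 3 — with total size 6, 4 blocks, and largest block 2, the block sizes (in nonincreasing order) are [2, 2, 1, 1].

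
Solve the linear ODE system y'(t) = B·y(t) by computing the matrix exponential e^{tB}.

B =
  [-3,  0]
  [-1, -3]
e^{tB} =
  [exp(-3*t), 0]
  [-t*exp(-3*t), exp(-3*t)]

Strategy: write B = P · J · P⁻¹ where J is a Jordan canonical form, so e^{tB} = P · e^{tJ} · P⁻¹, and e^{tJ} can be computed block-by-block.

B has Jordan form
J =
  [-3,  1]
  [ 0, -3]
(up to reordering of blocks).

Per-block formulas:
  For a 2×2 Jordan block J_2(-3): exp(t · J_2(-3)) = e^(-3t)·(I + t·N), where N is the 2×2 nilpotent shift.

After assembling e^{tJ} and conjugating by P, we get:

e^{tB} =
  [exp(-3*t), 0]
  [-t*exp(-3*t), exp(-3*t)]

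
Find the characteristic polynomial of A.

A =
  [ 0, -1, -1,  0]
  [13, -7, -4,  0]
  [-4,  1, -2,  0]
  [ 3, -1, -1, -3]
x^4 + 12*x^3 + 54*x^2 + 108*x + 81

Expanding det(x·I − A) (e.g. by cofactor expansion or by noting that A is similar to its Jordan form J, which has the same characteristic polynomial as A) gives
  χ_A(x) = x^4 + 12*x^3 + 54*x^2 + 108*x + 81
which factors as (x + 3)^4. The eigenvalues (with algebraic multiplicities) are λ = -3 with multiplicity 4.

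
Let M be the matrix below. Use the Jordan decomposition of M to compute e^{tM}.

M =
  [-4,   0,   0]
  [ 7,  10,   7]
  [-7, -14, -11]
e^{tM} =
  [exp(-4*t), 0, 0]
  [exp(3*t) - exp(-4*t), 2*exp(3*t) - exp(-4*t), exp(3*t) - exp(-4*t)]
  [-exp(3*t) + exp(-4*t), -2*exp(3*t) + 2*exp(-4*t), -exp(3*t) + 2*exp(-4*t)]

Strategy: write M = P · J · P⁻¹ where J is a Jordan canonical form, so e^{tM} = P · e^{tJ} · P⁻¹, and e^{tJ} can be computed block-by-block.

M has Jordan form
J =
  [-4,  0, 0]
  [ 0, -4, 0]
  [ 0,  0, 3]
(up to reordering of blocks).

Per-block formulas:
  For a 1×1 block at λ = -4: exp(t · [-4]) = [e^(-4t)].
  For a 1×1 block at λ = 3: exp(t · [3]) = [e^(3t)].

After assembling e^{tJ} and conjugating by P, we get:

e^{tM} =
  [exp(-4*t), 0, 0]
  [exp(3*t) - exp(-4*t), 2*exp(3*t) - exp(-4*t), exp(3*t) - exp(-4*t)]
  [-exp(3*t) + exp(-4*t), -2*exp(3*t) + 2*exp(-4*t), -exp(3*t) + 2*exp(-4*t)]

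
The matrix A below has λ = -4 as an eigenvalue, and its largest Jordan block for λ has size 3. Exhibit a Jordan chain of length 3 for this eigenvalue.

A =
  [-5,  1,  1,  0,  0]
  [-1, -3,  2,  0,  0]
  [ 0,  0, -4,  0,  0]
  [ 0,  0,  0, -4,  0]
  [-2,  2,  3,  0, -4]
A Jordan chain for λ = -4 of length 3:
v_1 = (1, 1, 0, 0, 2)ᵀ
v_2 = (1, 2, 0, 0, 3)ᵀ
v_3 = (0, 0, 1, 0, 0)ᵀ

Let N = A − (-4)·I. We want v_3 with N^3 v_3 = 0 but N^2 v_3 ≠ 0; then v_{j-1} := N · v_j for j = 3, …, 2.

Pick v_3 = (0, 0, 1, 0, 0)ᵀ.
Then v_2 = N · v_3 = (1, 2, 0, 0, 3)ᵀ.
Then v_1 = N · v_2 = (1, 1, 0, 0, 2)ᵀ.

Sanity check: (A − (-4)·I) v_1 = (0, 0, 0, 0, 0)ᵀ = 0. ✓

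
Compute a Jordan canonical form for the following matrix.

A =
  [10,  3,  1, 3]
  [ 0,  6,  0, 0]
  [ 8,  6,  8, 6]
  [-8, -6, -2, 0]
J_2(6) ⊕ J_1(6) ⊕ J_1(6)

The characteristic polynomial is
  det(x·I − A) = x^4 - 24*x^3 + 216*x^2 - 864*x + 1296 = (x - 6)^4

Eigenvalues and multiplicities (the geometric multiplicity of λ is n − rank(A − λI), which equals the number of Jordan blocks for λ):
  λ = 6: algebraic multiplicity = 4, geometric multiplicity = 3

Determining the block sizes for each eigenvalue:
  λ = 6: 3 blocks summing to 4 forces exactly one block of size 2 and the rest size 1 → block sizes [2, 1, 1]

Assembling the blocks gives a Jordan form
J =
  [6, 1, 0, 0]
  [0, 6, 0, 0]
  [0, 0, 6, 0]
  [0, 0, 0, 6]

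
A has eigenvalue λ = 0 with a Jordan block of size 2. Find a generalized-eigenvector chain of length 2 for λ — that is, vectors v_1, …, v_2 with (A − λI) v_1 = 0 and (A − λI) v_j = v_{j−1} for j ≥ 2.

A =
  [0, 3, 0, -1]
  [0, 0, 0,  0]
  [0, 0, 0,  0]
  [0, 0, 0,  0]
A Jordan chain for λ = 0 of length 2:
v_1 = (3, 0, 0, 0)ᵀ
v_2 = (0, 1, 0, 0)ᵀ

Let N = A − (0)·I. We want v_2 with N^2 v_2 = 0 but N^1 v_2 ≠ 0; then v_{j-1} := N · v_j for j = 2, …, 2.

Pick v_2 = (0, 1, 0, 0)ᵀ.
Then v_1 = N · v_2 = (3, 0, 0, 0)ᵀ.

Sanity check: (A − (0)·I) v_1 = (0, 0, 0, 0)ᵀ = 0. ✓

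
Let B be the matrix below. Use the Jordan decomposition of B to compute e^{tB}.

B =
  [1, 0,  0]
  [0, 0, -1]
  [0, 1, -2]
e^{tB} =
  [exp(t), 0, 0]
  [0, t*exp(-t) + exp(-t), -t*exp(-t)]
  [0, t*exp(-t), -t*exp(-t) + exp(-t)]

Strategy: write B = P · J · P⁻¹ where J is a Jordan canonical form, so e^{tB} = P · e^{tJ} · P⁻¹, and e^{tJ} can be computed block-by-block.

B has Jordan form
J =
  [-1,  1, 0]
  [ 0, -1, 0]
  [ 0,  0, 1]
(up to reordering of blocks).

Per-block formulas:
  For a 1×1 block at λ = 1: exp(t · [1]) = [e^(1t)].
  For a 2×2 Jordan block J_2(-1): exp(t · J_2(-1)) = e^(-1t)·(I + t·N), where N is the 2×2 nilpotent shift.

After assembling e^{tJ} and conjugating by P, we get:

e^{tB} =
  [exp(t), 0, 0]
  [0, t*exp(-t) + exp(-t), -t*exp(-t)]
  [0, t*exp(-t), -t*exp(-t) + exp(-t)]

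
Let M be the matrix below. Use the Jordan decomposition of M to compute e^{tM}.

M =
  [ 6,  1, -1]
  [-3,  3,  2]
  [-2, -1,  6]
e^{tM} =
  [t*exp(5*t) + exp(5*t), t*exp(5*t), -t*exp(5*t)]
  [-t^2*exp(5*t)/2 - 3*t*exp(5*t), -t^2*exp(5*t)/2 - 2*t*exp(5*t) + exp(5*t), t^2*exp(5*t)/2 + 2*t*exp(5*t)]
  [-t^2*exp(5*t)/2 - 2*t*exp(5*t), -t^2*exp(5*t)/2 - t*exp(5*t), t^2*exp(5*t)/2 + t*exp(5*t) + exp(5*t)]

Strategy: write M = P · J · P⁻¹ where J is a Jordan canonical form, so e^{tM} = P · e^{tJ} · P⁻¹, and e^{tJ} can be computed block-by-block.

M has Jordan form
J =
  [5, 1, 0]
  [0, 5, 1]
  [0, 0, 5]
(up to reordering of blocks).

Per-block formulas:
  For a 3×3 Jordan block J_3(5): exp(t · J_3(5)) = e^(5t)·(I + t·N + (t^2/2)·N^2), where N is the 3×3 nilpotent shift.

After assembling e^{tJ} and conjugating by P, we get:

e^{tM} =
  [t*exp(5*t) + exp(5*t), t*exp(5*t), -t*exp(5*t)]
  [-t^2*exp(5*t)/2 - 3*t*exp(5*t), -t^2*exp(5*t)/2 - 2*t*exp(5*t) + exp(5*t), t^2*exp(5*t)/2 + 2*t*exp(5*t)]
  [-t^2*exp(5*t)/2 - 2*t*exp(5*t), -t^2*exp(5*t)/2 - t*exp(5*t), t^2*exp(5*t)/2 + t*exp(5*t) + exp(5*t)]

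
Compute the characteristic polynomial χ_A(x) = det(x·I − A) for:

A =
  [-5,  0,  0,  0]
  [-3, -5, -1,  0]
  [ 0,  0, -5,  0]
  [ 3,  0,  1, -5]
x^4 + 20*x^3 + 150*x^2 + 500*x + 625

Expanding det(x·I − A) (e.g. by cofactor expansion or by noting that A is similar to its Jordan form J, which has the same characteristic polynomial as A) gives
  χ_A(x) = x^4 + 20*x^3 + 150*x^2 + 500*x + 625
which factors as (x + 5)^4. The eigenvalues (with algebraic multiplicities) are λ = -5 with multiplicity 4.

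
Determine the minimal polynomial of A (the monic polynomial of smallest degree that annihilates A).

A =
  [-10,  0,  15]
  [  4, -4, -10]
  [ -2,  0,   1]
x^2 + 9*x + 20

The characteristic polynomial is χ_A(x) = (x + 4)^2*(x + 5), so the eigenvalues are known. The minimal polynomial is
  m_A(x) = Π_λ (x − λ)^{k_λ}
where k_λ is the size of the *largest* Jordan block for λ (equivalently, the smallest k with (A − λI)^k v = 0 for every generalised eigenvector v of λ).

  λ = -5: largest Jordan block has size 1, contributing (x + 5)
  λ = -4: largest Jordan block has size 1, contributing (x + 4)

So m_A(x) = (x + 4)*(x + 5) = x^2 + 9*x + 20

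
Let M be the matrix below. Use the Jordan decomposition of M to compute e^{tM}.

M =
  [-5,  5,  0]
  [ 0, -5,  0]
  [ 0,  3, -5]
e^{tM} =
  [exp(-5*t), 5*t*exp(-5*t), 0]
  [0, exp(-5*t), 0]
  [0, 3*t*exp(-5*t), exp(-5*t)]

Strategy: write M = P · J · P⁻¹ where J is a Jordan canonical form, so e^{tM} = P · e^{tJ} · P⁻¹, and e^{tJ} can be computed block-by-block.

M has Jordan form
J =
  [-5,  1,  0]
  [ 0, -5,  0]
  [ 0,  0, -5]
(up to reordering of blocks).

Per-block formulas:
  For a 1×1 block at λ = -5: exp(t · [-5]) = [e^(-5t)].
  For a 2×2 Jordan block J_2(-5): exp(t · J_2(-5)) = e^(-5t)·(I + t·N), where N is the 2×2 nilpotent shift.

After assembling e^{tJ} and conjugating by P, we get:

e^{tM} =
  [exp(-5*t), 5*t*exp(-5*t), 0]
  [0, exp(-5*t), 0]
  [0, 3*t*exp(-5*t), exp(-5*t)]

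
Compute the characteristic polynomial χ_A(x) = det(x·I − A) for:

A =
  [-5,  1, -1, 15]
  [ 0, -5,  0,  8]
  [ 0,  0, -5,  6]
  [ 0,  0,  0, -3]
x^4 + 18*x^3 + 120*x^2 + 350*x + 375

Expanding det(x·I − A) (e.g. by cofactor expansion or by noting that A is similar to its Jordan form J, which has the same characteristic polynomial as A) gives
  χ_A(x) = x^4 + 18*x^3 + 120*x^2 + 350*x + 375
which factors as (x + 3)*(x + 5)^3. The eigenvalues (with algebraic multiplicities) are λ = -5 with multiplicity 3, λ = -3 with multiplicity 1.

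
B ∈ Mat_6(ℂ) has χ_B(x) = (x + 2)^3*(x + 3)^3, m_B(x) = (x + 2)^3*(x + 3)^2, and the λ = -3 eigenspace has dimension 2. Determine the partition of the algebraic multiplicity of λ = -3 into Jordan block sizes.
Block sizes for λ = -3: [2, 1]

Step 1 — from the characteristic polynomial, algebraic multiplicity of λ = -3 is 3. From dim ker(B − (-3)·I) = 2, there are exactly 2 Jordan blocks for λ = -3.
Step 2 — from the minimal polynomial, the factor (x + 3)^2 tells us the largest block for λ = -3 has size 2.
Step 3 — with total size 3, 2 blocks, and largest block 2, the block sizes (in nonincreasing order) are [2, 1].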